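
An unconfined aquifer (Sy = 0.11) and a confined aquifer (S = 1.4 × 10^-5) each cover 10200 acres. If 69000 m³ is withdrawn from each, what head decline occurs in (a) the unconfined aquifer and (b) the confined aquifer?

Δh_u ≈ 0.0152 m; Δh_c ≈ 119 m

A = 10200 acres = 4.128 × 10^7 m²
Unconfined: Δh_u = ΔV/(Sy·A) = 69000/(0.11 × 4.128 × 10^7) = 0.0152 m
Confined: Δh_c = ΔV/(S·A) = 69000/(1.4 × 10^-5 × 4.128 × 10^7) = 119.4 m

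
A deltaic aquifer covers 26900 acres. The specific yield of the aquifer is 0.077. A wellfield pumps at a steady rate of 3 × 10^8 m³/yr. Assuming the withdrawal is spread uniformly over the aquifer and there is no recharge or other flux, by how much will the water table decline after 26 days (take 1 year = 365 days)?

Δh ≈ 2.55 m

A = 26900 acres = 1.089 × 10^8 m²
Q = 3 × 10^8 m³/yr = 8.219 × 10^5 m³/d
ΔV = Q × t = 8.219 × 10^5 m³/d × 26 d = 2.137 × 10^7 m³
Δh = ΔV / (Sy × A) = 2.137 × 10^7 / (0.077 × 1.089 × 10^8) = 2.549 m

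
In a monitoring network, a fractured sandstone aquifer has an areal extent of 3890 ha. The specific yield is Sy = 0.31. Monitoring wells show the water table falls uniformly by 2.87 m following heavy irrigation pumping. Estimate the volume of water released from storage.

A = 3890 ha = 3.89 × 10^7 m²
ΔV = Sy × A × Δh = 0.31 × 3.89 × 10^7 m² × 2.87 m = 3.461 × 10^7 m³

ΔV ≈ 3.46 × 10^7 m³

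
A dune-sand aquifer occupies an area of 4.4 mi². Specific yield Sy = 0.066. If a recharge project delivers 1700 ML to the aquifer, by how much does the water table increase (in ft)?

A = 4.4 mi² = 1.14 × 10^7 m²
ΔV = 1700 ML = 1.7 × 10^6 m³
Δh = ΔV / (Sy × A) = 1.7 × 10^6 m³ / (0.066 × 1.14 × 10^7 m²) = 2.26 m
Δh = 2.26 m = 7.415 ft

Δh ≈ 7.42 ft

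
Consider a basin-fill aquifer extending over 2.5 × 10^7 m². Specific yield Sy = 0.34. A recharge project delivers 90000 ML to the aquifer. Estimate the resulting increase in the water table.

Δh ≈ 10.6 m

ΔV = 90000 ML = 9 × 10^7 m³
Δh = ΔV / (Sy × A) = 9 × 10^7 m³ / (0.34 × 2.5 × 10^7 m²) = 10.59 m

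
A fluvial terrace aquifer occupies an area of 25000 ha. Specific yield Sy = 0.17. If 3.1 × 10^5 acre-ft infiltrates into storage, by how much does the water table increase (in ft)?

A = 25000 ha = 2.5 × 10^8 m²
ΔV = 3.1 × 10^5 acre-ft = 3.824 × 10^8 m³
Δh = ΔV / (Sy × A) = 3.824 × 10^8 m³ / (0.17 × 2.5 × 10^8 m²) = 8.997 m
Δh = 8.997 m = 29.52 ft

Δh ≈ 29.5 ft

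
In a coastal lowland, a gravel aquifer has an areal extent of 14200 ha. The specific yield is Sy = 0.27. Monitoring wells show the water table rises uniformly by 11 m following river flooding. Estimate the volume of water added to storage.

ΔV ≈ 4.22 × 10^8 m³

A = 14200 ha = 1.42 × 10^8 m²
ΔV = Sy × A × Δh = 0.27 × 1.42 × 10^8 m² × 11 m = 4.217 × 10^8 m³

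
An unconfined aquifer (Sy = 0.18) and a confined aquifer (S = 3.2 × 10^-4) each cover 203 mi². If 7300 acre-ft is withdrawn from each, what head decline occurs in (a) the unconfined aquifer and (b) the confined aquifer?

A = 203 mi² = 5.258 × 10^8 m²
ΔV = 7300 acre-ft = 9.004 × 10^6 m³
Unconfined: Δh_u = ΔV/(Sy·A) = 9.004 × 10^6/(0.18 × 5.258 × 10^8) = 0.09515 m
Confined: Δh_c = ΔV/(S·A) = 9.004 × 10^6/(3.2 × 10^-4 × 5.258 × 10^8) = 53.52 m

Δh_u ≈ 0.0951 m; Δh_c ≈ 53.5 m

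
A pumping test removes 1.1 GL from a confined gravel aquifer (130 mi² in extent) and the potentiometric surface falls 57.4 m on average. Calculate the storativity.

A = 130 mi² = 3.367 × 10^8 m²
ΔV = 1.1 GL = 1.1 × 10^6 m³
S = ΔV / (A × Δh) = 1.1 × 10^6 m³ / (3.367 × 10^8 m² × 57.4 m) = 5.692 × 10^-5

S ≈ 5.7 × 10^-5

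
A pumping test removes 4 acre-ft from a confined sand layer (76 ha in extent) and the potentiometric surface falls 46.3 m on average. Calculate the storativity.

A = 76 ha = 7.6 × 10^5 m²
ΔV = 4 acre-ft = 4934 m³
S = ΔV / (A × Δh) = 4934 m³ / (7.6 × 10^5 m² × 46.3 m) = 1.402 × 10^-4

S ≈ 1.4 × 10^-4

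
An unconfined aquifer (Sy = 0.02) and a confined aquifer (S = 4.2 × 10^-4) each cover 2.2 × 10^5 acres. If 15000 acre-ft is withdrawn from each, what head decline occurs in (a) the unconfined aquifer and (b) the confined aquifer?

Δh_u ≈ 1.04 m; Δh_c ≈ 49.5 m

A = 2.2 × 10^5 acres = 8.903 × 10^8 m²
ΔV = 15000 acre-ft = 1.85 × 10^7 m³
Unconfined: Δh_u = ΔV/(Sy·A) = 1.85 × 10^7/(0.02 × 8.903 × 10^8) = 1.039 m
Confined: Δh_c = ΔV/(S·A) = 1.85 × 10^7/(4.2 × 10^-4 × 8.903 × 10^8) = 49.48 m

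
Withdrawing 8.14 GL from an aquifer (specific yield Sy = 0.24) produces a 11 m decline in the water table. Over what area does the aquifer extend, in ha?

ΔV = 8.14 GL = 8.14 × 10^6 m³
A = ΔV / (Sy × Δh) = 8.14 × 10^6 / (0.24 × 11) = 3.083 × 10^6 m²
A = 3.083 × 10^6 m² = 308.3 ha

A ≈ 308 ha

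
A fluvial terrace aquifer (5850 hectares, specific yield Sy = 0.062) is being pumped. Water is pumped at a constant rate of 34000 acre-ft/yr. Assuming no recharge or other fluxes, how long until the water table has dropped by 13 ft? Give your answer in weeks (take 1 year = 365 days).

t ≈ 17.9 weeks

A = 5850 hectares = 5.85 × 10^7 m²
Δh = 13 ft = 3.962 m
ΔV = Sy × A × Δh = 0.062 × 5.85 × 10^7 × 3.962 = 1.437 × 10^7 m³
Q = 34000 acre-ft/yr = 1.149 × 10^5 m³/d
t = ΔV / Q = 1.437 × 10^7 m³ / 1.149 × 10^5 m³/d = 125.1 d
t = 125.1 d ≈ 17.87 weeks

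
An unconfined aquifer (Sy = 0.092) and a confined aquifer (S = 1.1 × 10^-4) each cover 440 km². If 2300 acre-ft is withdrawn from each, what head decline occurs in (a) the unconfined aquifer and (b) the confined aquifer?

Δh_u ≈ 0.0701 m; Δh_c ≈ 58.6 m

A = 440 km² = 4.4 × 10^8 m²
ΔV = 2300 acre-ft = 2.837 × 10^6 m³
Unconfined: Δh_u = ΔV/(Sy·A) = 2.837 × 10^6/(0.092 × 4.4 × 10^8) = 0.07008 m
Confined: Δh_c = ΔV/(S·A) = 2.837 × 10^6/(1.1 × 10^-4 × 4.4 × 10^8) = 58.62 m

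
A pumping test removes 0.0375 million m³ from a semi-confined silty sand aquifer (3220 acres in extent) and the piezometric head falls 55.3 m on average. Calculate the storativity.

S ≈ 5.2 × 10^-5

A = 3220 acres = 1.303 × 10^7 m²
ΔV = 0.0375 million m³ = 37500 m³
S = ΔV / (A × Δh) = 37500 m³ / (1.303 × 10^7 m² × 55.3 m) = 5.204 × 10^-5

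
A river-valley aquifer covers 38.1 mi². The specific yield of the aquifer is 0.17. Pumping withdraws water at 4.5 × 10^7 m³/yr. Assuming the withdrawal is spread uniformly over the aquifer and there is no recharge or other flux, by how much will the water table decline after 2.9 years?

Δh ≈ 7.78 m

A = 38.1 mi² = 9.868 × 10^7 m²
Q = 4.5 × 10^7 m³/yr = 1.233 × 10^5 m³/d
t = 2.9 years = 1058 d
ΔV = Q × t = 1.233 × 10^5 m³/d × 1058 d = 1.305 × 10^8 m³
Δh = ΔV / (Sy × A) = 1.305 × 10^8 / (0.17 × 9.868 × 10^7) = 7.779 m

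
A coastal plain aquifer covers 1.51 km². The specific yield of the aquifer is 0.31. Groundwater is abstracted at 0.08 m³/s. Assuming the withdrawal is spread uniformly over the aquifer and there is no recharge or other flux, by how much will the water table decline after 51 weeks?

Δh ≈ 5.27 m

A = 1.51 km² = 1.51 × 10^6 m²
Q = 0.08 m³/s = 6912 m³/d
t = 51 weeks = 357 d
ΔV = Q × t = 6912 m³/d × 357 d = 2.468 × 10^6 m³
Δh = ΔV / (Sy × A) = 2.468 × 10^6 / (0.31 × 1.51 × 10^6) = 5.271 m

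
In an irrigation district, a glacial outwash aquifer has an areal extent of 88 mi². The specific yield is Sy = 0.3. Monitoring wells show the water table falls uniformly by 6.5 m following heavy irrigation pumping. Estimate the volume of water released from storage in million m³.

ΔV ≈ 444 million m³

A = 88 mi² = 2.279 × 10^8 m²
ΔV = Sy × A × Δh = 0.3 × 2.279 × 10^8 m² × 6.5 m = 4.444 × 10^8 m³
ΔV = 4.444 × 10^8 m³ = 444.4 million m³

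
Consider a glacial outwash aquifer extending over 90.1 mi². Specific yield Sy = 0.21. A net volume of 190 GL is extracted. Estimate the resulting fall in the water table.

A = 90.1 mi² = 2.334 × 10^8 m²
ΔV = 190 GL = 1.9 × 10^8 m³
Δh = ΔV / (Sy × A) = 1.9 × 10^8 m³ / (0.21 × 2.334 × 10^8 m²) = 3.877 m

Δh ≈ 3.88 m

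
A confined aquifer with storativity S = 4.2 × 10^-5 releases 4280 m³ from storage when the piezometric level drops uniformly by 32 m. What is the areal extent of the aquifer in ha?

A = ΔV / (S × Δh) = 4280 / (4.2 × 10^-5 × 32) = 3.185 × 10^6 m²
A = 3.185 × 10^6 m² = 318.5 ha

A ≈ 318 ha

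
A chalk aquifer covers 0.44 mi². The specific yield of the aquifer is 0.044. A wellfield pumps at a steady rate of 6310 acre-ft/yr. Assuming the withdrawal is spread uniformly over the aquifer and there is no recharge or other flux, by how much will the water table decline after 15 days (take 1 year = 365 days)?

A = 0.44 mi² = 1.14 × 10^6 m²
Q = 6310 acre-ft/yr = 21320 m³/d
ΔV = Q × t = 21320 m³/d × 15 d = 3.199 × 10^5 m³
Δh = ΔV / (Sy × A) = 3.199 × 10^5 / (0.044 × 1.14 × 10^6) = 6.379 m

Δh ≈ 6.38 m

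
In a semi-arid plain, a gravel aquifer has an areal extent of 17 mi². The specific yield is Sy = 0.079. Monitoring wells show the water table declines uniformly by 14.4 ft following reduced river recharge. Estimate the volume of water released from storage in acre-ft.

ΔV ≈ 12400 acre-ft

A = 17 mi² = 4.403 × 10^7 m²
Δh = 14.4 ft = 4.389 m
ΔV = Sy × A × Δh = 0.079 × 4.403 × 10^7 m² × 4.389 m = 1.527 × 10^7 m³
ΔV = 1.527 × 10^7 m³ = 12380 acre-ft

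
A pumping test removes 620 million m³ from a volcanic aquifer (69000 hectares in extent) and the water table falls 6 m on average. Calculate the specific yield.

Sy ≈ 0.15

A = 69000 hectares = 6.9 × 10^8 m²
ΔV = 620 million m³ = 6.2 × 10^8 m³
Sy = ΔV / (A × Δh) = 6.2 × 10^8 m³ / (6.9 × 10^8 m² × 6 m) = 0.1498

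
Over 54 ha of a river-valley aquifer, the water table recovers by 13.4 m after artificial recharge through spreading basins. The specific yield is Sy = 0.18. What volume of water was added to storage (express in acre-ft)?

A = 54 ha = 5.4 × 10^5 m²
ΔV = Sy × A × Δh = 0.18 × 5.4 × 10^5 m² × 13.4 m = 1.302 × 10^6 m³
ΔV = 1.302 × 10^6 m³ = 1056 acre-ft

ΔV ≈ 1060 acre-ft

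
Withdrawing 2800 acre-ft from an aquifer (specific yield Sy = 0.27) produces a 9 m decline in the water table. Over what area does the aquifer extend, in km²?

ΔV = 2800 acre-ft = 3.454 × 10^6 m³
A = ΔV / (Sy × Δh) = 3.454 × 10^6 / (0.27 × 9) = 1.421 × 10^6 m²
A = 1.421 × 10^6 m² = 1.421 km²

A ≈ 1.42 km²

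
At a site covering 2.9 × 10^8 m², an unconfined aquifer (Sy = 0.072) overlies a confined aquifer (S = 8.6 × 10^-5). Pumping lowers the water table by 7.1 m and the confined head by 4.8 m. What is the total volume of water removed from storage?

ΔV ≈ 1.48 × 10^8 m³

Unconfined: ΔV_u = Sy × A × Δh_u = 0.072 × 2.9 × 10^8 × 7.1 = 1.482 × 10^8 m³
Confined: ΔV_c = S × A × Δh_c = 8.6 × 10^-5 × 2.9 × 10^8 × 4.8 = 1.197 × 10^5 m³
Total ΔV = 1.482 × 10^8 + 1.197 × 10^5 = 1.484 × 10^8 m³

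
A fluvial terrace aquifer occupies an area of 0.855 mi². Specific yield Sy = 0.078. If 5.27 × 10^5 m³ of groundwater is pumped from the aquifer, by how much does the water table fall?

A = 0.855 mi² = 2.214 × 10^6 m²
Δh = ΔV / (Sy × A) = 5.27 × 10^5 m³ / (0.078 × 2.214 × 10^6 m²) = 3.051 m

Δh ≈ 3.05 m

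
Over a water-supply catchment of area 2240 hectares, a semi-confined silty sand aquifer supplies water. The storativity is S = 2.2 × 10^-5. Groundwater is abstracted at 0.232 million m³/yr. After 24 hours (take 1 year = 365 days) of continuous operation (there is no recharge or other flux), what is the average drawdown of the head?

Δh ≈ 1.29 m

A = 2240 hectares = 2.24 × 10^7 m²
Q = 0.232 million m³/yr = 635.6 m³/d
t = 24 hours = 1 d
ΔV = Q × t = 635.6 m³/d × 1 d = 635.6 m³
Δh = ΔV / (S × A) = 635.6 / (2.2 × 10^-5 × 2.24 × 10^7) = 1.29 m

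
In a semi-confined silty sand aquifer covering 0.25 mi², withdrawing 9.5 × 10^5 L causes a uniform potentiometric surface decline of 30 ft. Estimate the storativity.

A = 0.25 mi² = 6.475 × 10^5 m²
Δh = 30 ft = 9.144 m
ΔV = 9.5 × 10^5 L = 950 m³
S = ΔV / (A × Δh) = 950 m³ / (6.475 × 10^5 m² × 9.144 m) = 1.605 × 10^-4

S ≈ 1.6 × 10^-4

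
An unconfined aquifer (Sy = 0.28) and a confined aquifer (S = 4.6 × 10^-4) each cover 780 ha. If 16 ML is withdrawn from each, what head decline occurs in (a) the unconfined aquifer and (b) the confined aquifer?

A = 780 ha = 7.8 × 10^6 m²
ΔV = 16 ML = 16000 m³
Unconfined: Δh_u = ΔV/(Sy·A) = 16000/(0.28 × 7.8 × 10^6) = 0.007326 m
Confined: Δh_c = ΔV/(S·A) = 16000/(4.6 × 10^-4 × 7.8 × 10^6) = 4.459 m

Δh_u ≈ 0.00733 m; Δh_c ≈ 4.46 m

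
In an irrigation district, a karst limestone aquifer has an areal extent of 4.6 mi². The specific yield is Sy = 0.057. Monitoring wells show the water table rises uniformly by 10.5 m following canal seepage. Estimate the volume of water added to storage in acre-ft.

A = 4.6 mi² = 1.191 × 10^7 m²
ΔV = Sy × A × Δh = 0.057 × 1.191 × 10^7 m² × 10.5 m = 7.13 × 10^6 m³
ΔV = 7.13 × 10^6 m³ = 5781 acre-ft

ΔV ≈ 5780 acre-ft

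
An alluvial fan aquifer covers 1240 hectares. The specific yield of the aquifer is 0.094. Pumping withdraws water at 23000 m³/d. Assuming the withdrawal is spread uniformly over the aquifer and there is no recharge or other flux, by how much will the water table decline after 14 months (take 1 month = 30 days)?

Δh ≈ 8.29 m

A = 1240 hectares = 1.24 × 10^7 m²
t = 14 months = 420 d
ΔV = Q × t = 23000 m³/d × 420 d = 9.66 × 10^6 m³
Δh = ΔV / (Sy × A) = 9.66 × 10^6 / (0.094 × 1.24 × 10^7) = 8.288 m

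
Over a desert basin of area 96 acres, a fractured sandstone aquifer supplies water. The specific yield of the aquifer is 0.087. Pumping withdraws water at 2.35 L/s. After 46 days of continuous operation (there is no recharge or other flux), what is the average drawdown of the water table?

Δh ≈ 0.276 m

A = 96 acres = 3.885 × 10^5 m²
Q = 2.35 L/s = 203 m³/d
ΔV = Q × t = 203 m³/d × 46 d = 9340 m³
Δh = ΔV / (Sy × A) = 9340 / (0.087 × 3.885 × 10^5) = 0.2763 m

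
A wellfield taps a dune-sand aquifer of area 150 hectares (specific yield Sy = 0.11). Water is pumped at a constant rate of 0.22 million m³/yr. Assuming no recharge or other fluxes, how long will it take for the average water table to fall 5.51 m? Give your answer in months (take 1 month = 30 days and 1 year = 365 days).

t ≈ 50.3 months

A = 150 hectares = 1.5 × 10^6 m²
ΔV = Sy × A × Δh = 0.11 × 1.5 × 10^6 × 5.51 = 9.091 × 10^5 m³
Q = 0.22 million m³/yr = 602.7 m³/d
t = ΔV / Q = 9.091 × 10^5 m³ / 602.7 m³/d = 1508 d
t = 1508 d ≈ 50.28 months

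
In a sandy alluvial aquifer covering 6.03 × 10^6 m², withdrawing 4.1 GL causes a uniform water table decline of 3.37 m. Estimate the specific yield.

Sy ≈ 0.2

ΔV = 4.1 GL = 4.1 × 10^6 m³
Sy = ΔV / (A × Δh) = 4.1 × 10^6 m³ / (6.03 × 10^6 m² × 3.37 m) = 0.2018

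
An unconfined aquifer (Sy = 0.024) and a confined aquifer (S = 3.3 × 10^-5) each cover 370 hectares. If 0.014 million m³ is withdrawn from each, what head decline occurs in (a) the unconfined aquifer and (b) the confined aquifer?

Δh_u ≈ 0.158 m; Δh_c ≈ 115 m

A = 370 hectares = 3.7 × 10^6 m²
ΔV = 0.014 million m³ = 14000 m³
Unconfined: Δh_u = ΔV/(Sy·A) = 14000/(0.024 × 3.7 × 10^6) = 0.1577 m
Confined: Δh_c = ΔV/(S·A) = 14000/(3.3 × 10^-5 × 3.7 × 10^6) = 114.7 m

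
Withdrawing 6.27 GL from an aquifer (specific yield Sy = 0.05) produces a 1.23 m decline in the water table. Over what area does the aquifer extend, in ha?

A ≈ 10200 ha

ΔV = 6.27 GL = 6.27 × 10^6 m³
A = ΔV / (Sy × Δh) = 6.27 × 10^6 / (0.05 × 1.23) = 1.02 × 10^8 m²
A = 1.02 × 10^8 m² = 10200 ha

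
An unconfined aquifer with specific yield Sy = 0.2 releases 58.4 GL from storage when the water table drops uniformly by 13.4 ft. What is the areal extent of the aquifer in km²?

Δh = 13.4 ft = 4.084 m
ΔV = 58.4 GL = 5.84 × 10^7 m³
A = ΔV / (Sy × Δh) = 5.84 × 10^7 / (0.2 × 4.084) = 7.149 × 10^7 m²
A = 7.149 × 10^7 m² = 71.49 km²

A ≈ 71.5 km²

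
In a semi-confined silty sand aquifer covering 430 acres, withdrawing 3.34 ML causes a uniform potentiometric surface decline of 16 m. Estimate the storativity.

S ≈ 1.2 × 10^-4

A = 430 acres = 1.74 × 10^6 m²
ΔV = 3.34 ML = 3340 m³
S = ΔV / (A × Δh) = 3340 m³ / (1.74 × 10^6 m² × 16 m) = 1.2 × 10^-4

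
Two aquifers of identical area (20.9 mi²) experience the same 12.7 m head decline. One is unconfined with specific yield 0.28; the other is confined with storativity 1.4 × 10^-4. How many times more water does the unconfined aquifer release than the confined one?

ΔV_u / ΔV_c ≈ 2000

A = 20.9 mi² = 5.413 × 10^7 m²
Unconfined: ΔV_u = Sy × A × Δh = 0.28 × 5.413 × 10^7 × 12.7 = 1.925 × 10^8 m³
Confined: ΔV_c = S × A × Δh = 1.4 × 10^-4 × 5.413 × 10^7 × 12.7 = 96240 m³
Ratio = ΔV_u / ΔV_c = Sy / S = 0.28 / 1.4 × 10^-4 = 2000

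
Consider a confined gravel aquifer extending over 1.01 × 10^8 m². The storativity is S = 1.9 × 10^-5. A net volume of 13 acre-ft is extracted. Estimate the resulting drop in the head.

ΔV = 13 acre-ft = 16040 m³
Δh = ΔV / (S × A) = 16040 m³ / (1.9 × 10^-5 × 1.01 × 10^8 m²) = 8.356 m

Δh ≈ 8.36 m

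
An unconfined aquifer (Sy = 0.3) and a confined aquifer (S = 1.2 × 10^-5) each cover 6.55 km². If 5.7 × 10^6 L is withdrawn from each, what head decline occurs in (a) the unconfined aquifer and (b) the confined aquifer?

Δh_u ≈ 0.0029 m; Δh_c ≈ 72.5 m

A = 6.55 km² = 6.55 × 10^6 m²
ΔV = 5.7 × 10^6 L = 5700 m³
Unconfined: Δh_u = ΔV/(Sy·A) = 5700/(0.3 × 6.55 × 10^6) = 0.002901 m
Confined: Δh_c = ΔV/(S·A) = 5700/(1.2 × 10^-5 × 6.55 × 10^6) = 72.52 m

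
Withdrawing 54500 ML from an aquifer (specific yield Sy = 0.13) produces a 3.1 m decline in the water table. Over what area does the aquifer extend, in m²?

ΔV = 54500 ML = 5.45 × 10^7 m³
A = ΔV / (Sy × Δh) = 5.45 × 10^7 / (0.13 × 3.1) = 1.352 × 10^8 m²

A ≈ 1.35 × 10^8 m²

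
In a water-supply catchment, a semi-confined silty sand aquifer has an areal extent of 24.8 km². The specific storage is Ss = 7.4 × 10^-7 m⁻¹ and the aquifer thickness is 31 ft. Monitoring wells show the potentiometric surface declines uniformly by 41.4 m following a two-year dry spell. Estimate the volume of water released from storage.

b = 31 ft = 9.449 m
S = Ss × b = 7.4 × 10^-7 m⁻¹ × 9.449 m = 6.992 × 10^-6
A = 24.8 km² = 2.48 × 10^7 m²
ΔV = S × A × Δh = 6.992 × 10^-6 × 2.48 × 10^7 m² × 41.4 m = 7179 m³

ΔV ≈ 7180 m³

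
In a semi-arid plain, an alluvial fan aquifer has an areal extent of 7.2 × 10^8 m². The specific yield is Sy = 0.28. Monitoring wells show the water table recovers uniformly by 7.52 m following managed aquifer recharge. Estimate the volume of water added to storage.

ΔV ≈ 1.52 × 10^9 m³

ΔV = Sy × A × Δh = 0.28 × 7.2 × 10^8 m² × 7.52 m = 1.516 × 10^9 m³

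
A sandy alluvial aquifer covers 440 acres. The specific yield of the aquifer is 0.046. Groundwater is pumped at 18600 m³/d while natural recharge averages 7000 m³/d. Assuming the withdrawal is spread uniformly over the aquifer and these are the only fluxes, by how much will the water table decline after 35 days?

A = 440 acres = 1.781 × 10^6 m²
Net abstraction = 18600 − 7000 = 11600 m³/d
ΔV = Q × t = 11600 m³/d × 35 d = 4.06 × 10^5 m³
Δh = ΔV / (Sy × A) = 4.06 × 10^5 / (0.046 × 1.781 × 10^6) = 4.957 m

Δh ≈ 4.96 m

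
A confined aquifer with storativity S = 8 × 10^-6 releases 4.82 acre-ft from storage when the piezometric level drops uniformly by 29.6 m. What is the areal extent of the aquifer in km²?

ΔV = 4.82 acre-ft = 5945 m³
A = ΔV / (S × Δh) = 5945 / (8 × 10^-6 × 29.6) = 2.511 × 10^7 m²
A = 2.511 × 10^7 m² = 25.11 km²

A ≈ 25.1 km²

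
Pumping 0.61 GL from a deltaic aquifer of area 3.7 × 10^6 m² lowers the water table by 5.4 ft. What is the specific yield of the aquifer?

Sy ≈ 0.1

Δh = 5.4 ft = 1.646 m
ΔV = 0.61 GL = 6.1 × 10^5 m³
Sy = ΔV / (A × Δh) = 6.1 × 10^5 m³ / (3.7 × 10^6 m² × 1.646 m) = 0.1002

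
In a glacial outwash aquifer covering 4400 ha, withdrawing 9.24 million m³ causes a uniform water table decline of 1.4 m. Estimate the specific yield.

Sy ≈ 0.15

A = 4400 ha = 4.4 × 10^7 m²
ΔV = 9.24 million m³ = 9.24 × 10^6 m³
Sy = ΔV / (A × Δh) = 9.24 × 10^6 m³ / (4.4 × 10^7 m² × 1.4 m) = 0.15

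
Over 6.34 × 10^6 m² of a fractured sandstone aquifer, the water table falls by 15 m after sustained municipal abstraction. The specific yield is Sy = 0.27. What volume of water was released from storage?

ΔV ≈ 2.57 × 10^7 m³

ΔV = Sy × A × Δh = 0.27 × 6.34 × 10^6 m² × 15 m = 2.568 × 10^7 m³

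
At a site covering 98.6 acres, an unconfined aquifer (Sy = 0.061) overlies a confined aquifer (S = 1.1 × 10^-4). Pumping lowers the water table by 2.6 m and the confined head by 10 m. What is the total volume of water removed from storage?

A = 98.6 acres = 3.99 × 10^5 m²
Unconfined: ΔV_u = Sy × A × Δh_u = 0.061 × 3.99 × 10^5 × 2.6 = 63280 m³
Confined: ΔV_c = S × A × Δh_c = 1.1 × 10^-4 × 3.99 × 10^5 × 10 = 438.9 m³
Total ΔV = 63280 + 438.9 = 63720 m³

ΔV ≈ 63700 m³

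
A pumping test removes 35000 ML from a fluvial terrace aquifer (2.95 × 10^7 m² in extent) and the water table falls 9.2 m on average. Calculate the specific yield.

ΔV = 35000 ML = 3.5 × 10^7 m³
Sy = ΔV / (A × Δh) = 3.5 × 10^7 m³ / (2.95 × 10^7 m² × 9.2 m) = 0.129

Sy ≈ 0.13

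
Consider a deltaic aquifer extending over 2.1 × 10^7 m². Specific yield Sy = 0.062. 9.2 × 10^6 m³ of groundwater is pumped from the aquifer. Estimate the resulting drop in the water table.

Δh ≈ 7.07 m

Δh = ΔV / (Sy × A) = 9.2 × 10^6 m³ / (0.062 × 2.1 × 10^7 m²) = 7.066 m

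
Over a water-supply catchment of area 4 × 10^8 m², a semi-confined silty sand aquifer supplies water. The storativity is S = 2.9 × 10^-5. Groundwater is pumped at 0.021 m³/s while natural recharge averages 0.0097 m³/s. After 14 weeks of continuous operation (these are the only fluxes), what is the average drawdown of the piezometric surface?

Δh ≈ 8.25 m

Net abstraction = 0.021 − 0.0097 = 0.0113 m³/s
Q_net = 0.0113 m³/s = 976.3 m³/d
t = 14 weeks = 98 d
ΔV = Q × t = 976.3 m³/d × 98 d = 95680 m³
Δh = ΔV / (S × A) = 95680 / (2.9 × 10^-5 × 4 × 10^8) = 8.248 m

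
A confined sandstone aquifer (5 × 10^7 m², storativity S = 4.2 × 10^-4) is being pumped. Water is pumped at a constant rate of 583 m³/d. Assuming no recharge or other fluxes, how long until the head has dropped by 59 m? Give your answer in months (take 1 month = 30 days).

ΔV = S × A × Δh = 4.2 × 10^-4 × 5 × 10^7 × 59 = 1.239 × 10^6 m³
t = ΔV / Q = 1.239 × 10^6 m³ / 583 m³/d = 2125 d
t = 2125 d ≈ 70.84 months

t ≈ 70.8 months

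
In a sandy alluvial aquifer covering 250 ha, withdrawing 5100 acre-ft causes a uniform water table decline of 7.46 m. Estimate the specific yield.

Sy ≈ 0.34

A = 250 ha = 2.5 × 10^6 m²
ΔV = 5100 acre-ft = 6.291 × 10^6 m³
Sy = ΔV / (A × Δh) = 6.291 × 10^6 m³ / (2.5 × 10^6 m² × 7.46 m) = 0.3373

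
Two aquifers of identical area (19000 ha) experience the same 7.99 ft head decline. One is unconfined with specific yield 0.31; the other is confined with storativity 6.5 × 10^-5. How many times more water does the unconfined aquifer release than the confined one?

A = 19000 ha = 1.9 × 10^8 m²
Δh = 7.99 ft = 2.435 m
Unconfined: ΔV_u = Sy × A × Δh = 0.31 × 1.9 × 10^8 × 2.435 = 1.434 × 10^8 m³
Confined: ΔV_c = S × A × Δh = 6.5 × 10^-5 × 1.9 × 10^8 × 2.435 = 30080 m³
Ratio = ΔV_u / ΔV_c = Sy / S = 0.31 / 6.5 × 10^-5 = 4769

ΔV_u / ΔV_c ≈ 4770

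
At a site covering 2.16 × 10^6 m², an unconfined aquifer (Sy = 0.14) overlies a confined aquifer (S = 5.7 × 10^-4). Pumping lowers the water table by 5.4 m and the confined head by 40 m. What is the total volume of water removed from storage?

Unconfined: ΔV_u = Sy × A × Δh_u = 0.14 × 2.16 × 10^6 × 5.4 = 1.633 × 10^6 m³
Confined: ΔV_c = S × A × Δh_c = 5.7 × 10^-4 × 2.16 × 10^6 × 40 = 49250 m³
Total ΔV = 1.633 × 10^6 + 49250 = 1.682 × 10^6 m³

ΔV ≈ 1.68 × 10^6 m³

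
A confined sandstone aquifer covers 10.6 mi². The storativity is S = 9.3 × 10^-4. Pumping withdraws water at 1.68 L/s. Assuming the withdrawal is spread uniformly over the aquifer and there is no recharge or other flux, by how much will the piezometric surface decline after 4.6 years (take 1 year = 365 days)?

A = 10.6 mi² = 2.745 × 10^7 m²
Q = 1.68 L/s = 145.2 m³/d
t = 4.6 years = 1679 d
ΔV = Q × t = 145.2 m³/d × 1679 d = 2.437 × 10^5 m³
Δh = ΔV / (S × A) = 2.437 × 10^5 / (9.3 × 10^-4 × 2.745 × 10^7) = 9.545 m

Δh ≈ 9.55 m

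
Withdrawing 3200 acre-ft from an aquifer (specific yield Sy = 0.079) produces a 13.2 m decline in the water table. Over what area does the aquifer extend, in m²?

ΔV = 3200 acre-ft = 3.947 × 10^6 m³
A = ΔV / (Sy × Δh) = 3.947 × 10^6 / (0.079 × 13.2) = 3.785 × 10^6 m²

A ≈ 3.79 × 10^6 m²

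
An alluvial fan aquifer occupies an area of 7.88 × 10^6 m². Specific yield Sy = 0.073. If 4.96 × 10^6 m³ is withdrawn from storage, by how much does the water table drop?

Δh = ΔV / (Sy × A) = 4.96 × 10^6 m³ / (0.073 × 7.88 × 10^6 m²) = 8.622 m

Δh ≈ 8.62 m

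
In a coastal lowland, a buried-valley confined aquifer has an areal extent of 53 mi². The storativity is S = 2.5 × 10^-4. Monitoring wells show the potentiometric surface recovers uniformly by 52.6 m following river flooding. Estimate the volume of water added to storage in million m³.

A = 53 mi² = 1.373 × 10^8 m²
ΔV = S × A × Δh = 2.5 × 10^-4 × 1.373 × 10^8 m² × 52.6 m = 1.805 × 10^6 m³
ΔV = 1.805 × 10^6 m³ = 1.805 million m³

ΔV ≈ 1.81 million m³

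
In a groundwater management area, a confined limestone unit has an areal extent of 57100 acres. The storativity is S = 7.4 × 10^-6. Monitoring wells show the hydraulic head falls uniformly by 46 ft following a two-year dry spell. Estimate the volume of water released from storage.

A = 57100 acres = 2.311 × 10^8 m²
Δh = 46 ft = 14.02 m
ΔV = S × A × Δh = 7.4 × 10^-6 × 2.311 × 10^8 m² × 14.02 m = 23970 m³

ΔV ≈ 24000 m³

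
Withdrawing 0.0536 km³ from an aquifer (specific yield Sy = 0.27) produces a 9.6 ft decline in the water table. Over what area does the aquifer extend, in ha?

A ≈ 6780 ha

Δh = 9.6 ft = 2.926 m
ΔV = 0.0536 km³ = 5.36 × 10^7 m³
A = ΔV / (Sy × Δh) = 5.36 × 10^7 / (0.27 × 2.926) = 6.784 × 10^7 m²
A = 6.784 × 10^7 m² = 6784 ha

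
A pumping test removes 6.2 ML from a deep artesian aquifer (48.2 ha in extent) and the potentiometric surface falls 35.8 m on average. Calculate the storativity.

S ≈ 3.6 × 10^-4

A = 48.2 ha = 4.82 × 10^5 m²
ΔV = 6.2 ML = 6200 m³
S = ΔV / (A × Δh) = 6200 m³ / (4.82 × 10^5 m² × 35.8 m) = 3.593 × 10^-4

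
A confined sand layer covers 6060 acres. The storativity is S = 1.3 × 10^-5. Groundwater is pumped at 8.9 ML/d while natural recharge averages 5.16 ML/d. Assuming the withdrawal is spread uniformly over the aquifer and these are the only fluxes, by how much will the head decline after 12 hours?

Δh ≈ 5.87 m

A = 6060 acres = 2.452 × 10^7 m²
Net abstraction = 8.9 − 5.16 = 3.74 ML/d
Q_net = 3.74 ML/d = 3740 m³/d
t = 12 hours = 0.5 d
ΔV = Q × t = 3740 m³/d × 0.5 d = 1870 m³
Δh = ΔV / (S × A) = 1870 / (1.3 × 10^-5 × 2.452 × 10^7) = 5.866 m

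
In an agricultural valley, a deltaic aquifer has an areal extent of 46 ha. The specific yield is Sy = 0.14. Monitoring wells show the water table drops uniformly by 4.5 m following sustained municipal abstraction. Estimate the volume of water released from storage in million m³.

A = 46 ha = 4.6 × 10^5 m²
ΔV = Sy × A × Δh = 0.14 × 4.6 × 10^5 m² × 4.5 m = 2.898 × 10^5 m³
ΔV = 2.898 × 10^5 m³ = 0.2898 million m³

ΔV ≈ 0.29 million m³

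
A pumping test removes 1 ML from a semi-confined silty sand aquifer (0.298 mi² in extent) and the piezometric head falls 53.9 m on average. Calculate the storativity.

S ≈ 2.4 × 10^-5

A = 0.298 mi² = 7.718 × 10^5 m²
ΔV = 1 ML = 1000 m³
S = ΔV / (A × Δh) = 1000 m³ / (7.718 × 10^5 m² × 53.9 m) = 2.404 × 10^-5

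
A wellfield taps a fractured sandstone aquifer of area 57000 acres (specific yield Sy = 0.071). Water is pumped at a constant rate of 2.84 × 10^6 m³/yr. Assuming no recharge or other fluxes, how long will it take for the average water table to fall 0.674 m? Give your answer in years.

A = 57000 acres = 2.307 × 10^8 m²
ΔV = Sy × A × Δh = 0.071 × 2.307 × 10^8 × 0.674 = 1.104 × 10^7 m³
Q = 2.84 × 10^6 m³/yr = 7781 m³/d
t = ΔV / Q = 1.104 × 10^7 m³ / 7781 m³/d = 1419 d
t = 1419 d ≈ 3.887 years

t ≈ 3.89 years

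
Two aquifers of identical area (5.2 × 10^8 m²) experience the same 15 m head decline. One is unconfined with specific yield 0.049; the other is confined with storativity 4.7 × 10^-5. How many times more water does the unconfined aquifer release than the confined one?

Unconfined: ΔV_u = Sy × A × Δh = 0.049 × 5.2 × 10^8 × 15 = 3.822 × 10^8 m³
Confined: ΔV_c = S × A × Δh = 4.7 × 10^-5 × 5.2 × 10^8 × 15 = 3.666 × 10^5 m³
Ratio = ΔV_u / ΔV_c = Sy / S = 0.049 / 4.7 × 10^-5 = 1043

ΔV_u / ΔV_c ≈ 1040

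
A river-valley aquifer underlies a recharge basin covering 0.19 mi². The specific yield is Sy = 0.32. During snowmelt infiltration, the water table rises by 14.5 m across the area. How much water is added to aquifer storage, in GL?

ΔV ≈ 2.28 GL

A = 0.19 mi² = 4.921 × 10^5 m²
ΔV = Sy × A × Δh = 0.32 × 4.921 × 10^5 m² × 14.5 m = 2.283 × 10^6 m³
ΔV = 2.283 × 10^6 m³ = 2.283 GL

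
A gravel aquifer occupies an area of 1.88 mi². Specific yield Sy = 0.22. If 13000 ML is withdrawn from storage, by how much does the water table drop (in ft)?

Δh ≈ 39.8 ft

A = 1.88 mi² = 4.869 × 10^6 m²
ΔV = 13000 ML = 1.3 × 10^7 m³
Δh = ΔV / (Sy × A) = 1.3 × 10^7 m³ / (0.22 × 4.869 × 10^6 m²) = 12.14 m
Δh = 12.14 m = 39.82 ft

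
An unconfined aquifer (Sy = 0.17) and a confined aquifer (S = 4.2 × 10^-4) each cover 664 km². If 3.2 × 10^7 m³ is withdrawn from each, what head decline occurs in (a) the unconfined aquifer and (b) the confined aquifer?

Δh_u ≈ 0.283 m; Δh_c ≈ 115 m

A = 664 km² = 6.64 × 10^8 m²
Unconfined: Δh_u = ΔV/(Sy·A) = 3.2 × 10^7/(0.17 × 6.64 × 10^8) = 0.2835 m
Confined: Δh_c = ΔV/(S·A) = 3.2 × 10^7/(4.2 × 10^-4 × 6.64 × 10^8) = 114.7 m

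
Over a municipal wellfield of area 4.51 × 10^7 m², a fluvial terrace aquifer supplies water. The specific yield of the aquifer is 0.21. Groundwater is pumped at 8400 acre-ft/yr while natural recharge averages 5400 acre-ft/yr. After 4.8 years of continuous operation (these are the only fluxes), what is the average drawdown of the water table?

Net abstraction = 8400 − 5400 = 3000 acre-ft/yr
Q_net = 3000 acre-ft/yr = 10140 m³/d
t = 4.8 years = 1752 d
ΔV = Q × t = 10140 m³/d × 1752 d = 1.776 × 10^7 m³
Δh = ΔV / (Sy × A) = 1.776 × 10^7 / (0.21 × 4.51 × 10^7) = 1.875 m

Δh ≈ 1.88 m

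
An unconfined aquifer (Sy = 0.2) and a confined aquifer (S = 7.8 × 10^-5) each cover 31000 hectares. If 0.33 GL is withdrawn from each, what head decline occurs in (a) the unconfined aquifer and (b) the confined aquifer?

Δh_u ≈ 0.00532 m; Δh_c ≈ 13.6 m

A = 31000 hectares = 3.1 × 10^8 m²
ΔV = 0.33 GL = 3.3 × 10^5 m³
Unconfined: Δh_u = ΔV/(Sy·A) = 3.3 × 10^5/(0.2 × 3.1 × 10^8) = 0.005323 m
Confined: Δh_c = ΔV/(S·A) = 3.3 × 10^5/(7.8 × 10^-5 × 3.1 × 10^8) = 13.65 m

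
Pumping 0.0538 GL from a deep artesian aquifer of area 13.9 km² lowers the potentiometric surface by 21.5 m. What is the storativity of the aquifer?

S ≈ 1.8 × 10^-4

A = 13.9 km² = 1.39 × 10^7 m²
ΔV = 0.0538 GL = 53800 m³
S = ΔV / (A × Δh) = 53800 m³ / (1.39 × 10^7 m² × 21.5 m) = 1.8 × 10^-4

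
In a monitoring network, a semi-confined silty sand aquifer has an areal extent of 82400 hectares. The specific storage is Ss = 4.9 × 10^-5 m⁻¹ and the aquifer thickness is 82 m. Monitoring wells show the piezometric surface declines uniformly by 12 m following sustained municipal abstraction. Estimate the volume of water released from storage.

ΔV ≈ 3.97 × 10^7 m³

S = Ss × b = 4.9 × 10^-5 m⁻¹ × 82 m = 4.018 × 10^-3
A = 82400 hectares = 8.24 × 10^8 m²
ΔV = S × A × Δh = 0.004018 × 8.24 × 10^8 m² × 12 m = 3.973 × 10^7 m³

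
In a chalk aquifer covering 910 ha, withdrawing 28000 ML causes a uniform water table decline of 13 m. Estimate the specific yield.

Sy ≈ 0.24

A = 910 ha = 9.1 × 10^6 m²
ΔV = 28000 ML = 2.8 × 10^7 m³
Sy = ΔV / (A × Δh) = 2.8 × 10^7 m³ / (9.1 × 10^6 m² × 13 m) = 0.2367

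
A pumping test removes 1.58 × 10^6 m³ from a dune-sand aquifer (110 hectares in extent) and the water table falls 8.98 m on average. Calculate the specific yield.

Sy ≈ 0.16

A = 110 hectares = 1.1 × 10^6 m²
Sy = ΔV / (A × Δh) = 1.58 × 10^6 m³ / (1.1 × 10^6 m² × 8.98 m) = 0.16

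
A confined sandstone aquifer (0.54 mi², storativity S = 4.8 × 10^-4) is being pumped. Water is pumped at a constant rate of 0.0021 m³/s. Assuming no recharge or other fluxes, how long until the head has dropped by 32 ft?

A = 0.54 mi² = 1.399 × 10^6 m²
Δh = 32 ft = 9.754 m
ΔV = S × A × Δh = 4.8 × 10^-4 × 1.399 × 10^6 × 9.754 = 6548 m³
Q = 0.0021 m³/s = 181.4 m³/d
t = ΔV / Q = 6548 m³ / 181.4 m³/d = 36.09 d

t ≈ 36.1 days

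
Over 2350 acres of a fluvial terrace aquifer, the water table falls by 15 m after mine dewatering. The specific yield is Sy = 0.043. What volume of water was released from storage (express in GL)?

A = 2350 acres = 9.51 × 10^6 m²
ΔV = Sy × A × Δh = 0.043 × 9.51 × 10^6 m² × 15 m = 6.134 × 10^6 m³
ΔV = 6.134 × 10^6 m³ = 6.134 GL

ΔV ≈ 6.13 GL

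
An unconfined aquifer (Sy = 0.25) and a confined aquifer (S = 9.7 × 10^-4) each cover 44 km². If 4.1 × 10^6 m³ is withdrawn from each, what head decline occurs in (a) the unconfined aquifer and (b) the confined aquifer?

Δh_u ≈ 0.373 m; Δh_c ≈ 96.1 m

A = 44 km² = 4.4 × 10^7 m²
Unconfined: Δh_u = ΔV/(Sy·A) = 4.1 × 10^6/(0.25 × 4.4 × 10^7) = 0.3727 m
Confined: Δh_c = ΔV/(S·A) = 4.1 × 10^6/(9.7 × 10^-4 × 4.4 × 10^7) = 96.06 m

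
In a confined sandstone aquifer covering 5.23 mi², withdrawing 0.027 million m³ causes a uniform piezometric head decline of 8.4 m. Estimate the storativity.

S ≈ 2.4 × 10^-4

A = 5.23 mi² = 1.355 × 10^7 m²
ΔV = 0.027 million m³ = 27000 m³
S = ΔV / (A × Δh) = 27000 m³ / (1.355 × 10^7 m² × 8.4 m) = 2.373 × 10^-4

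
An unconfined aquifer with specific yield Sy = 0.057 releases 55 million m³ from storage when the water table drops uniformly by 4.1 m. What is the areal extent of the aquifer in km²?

ΔV = 55 million m³ = 5.5 × 10^7 m³
A = ΔV / (Sy × Δh) = 5.5 × 10^7 / (0.057 × 4.1) = 2.353 × 10^8 m²
A = 2.353 × 10^8 m² = 235.3 km²

A ≈ 235 km²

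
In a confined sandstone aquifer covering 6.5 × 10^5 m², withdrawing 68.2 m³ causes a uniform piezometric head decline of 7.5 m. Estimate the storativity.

S = ΔV / (A × Δh) = 68.2 m³ / (6.5 × 10^5 m² × 7.5 m) = 1.399 × 10^-5

S ≈ 1.4 × 10^-5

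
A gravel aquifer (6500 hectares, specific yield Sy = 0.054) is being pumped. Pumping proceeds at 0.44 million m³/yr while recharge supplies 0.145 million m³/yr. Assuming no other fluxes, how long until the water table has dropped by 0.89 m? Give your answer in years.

A = 6500 hectares = 6.5 × 10^7 m²
ΔV = Sy × A × Δh = 0.054 × 6.5 × 10^7 × 0.89 = 3.124 × 10^6 m³
Net withdrawal = 0.44 − 0.145 = 0.295 million m³/yr = 808.2 m³/d
t = ΔV / Q = 3.124 × 10^6 m³ / 808.2 m³/d = 3865 d
t = 3865 d ≈ 10.59 years

t ≈ 10.6 years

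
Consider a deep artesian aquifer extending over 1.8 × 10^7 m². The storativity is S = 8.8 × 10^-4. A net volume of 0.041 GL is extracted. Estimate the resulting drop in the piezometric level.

Δh ≈ 2.59 m

ΔV = 0.041 GL = 41000 m³
Δh = ΔV / (S × A) = 41000 m³ / (8.8 × 10^-4 × 1.8 × 10^7 m²) = 2.588 m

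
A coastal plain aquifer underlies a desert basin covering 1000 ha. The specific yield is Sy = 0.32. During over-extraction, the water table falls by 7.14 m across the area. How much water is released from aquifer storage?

ΔV ≈ 2.28 × 10^7 m³

A = 1000 ha = 1 × 10^7 m²
ΔV = Sy × A × Δh = 0.32 × 1 × 10^7 m² × 7.14 m = 2.285 × 10^7 m³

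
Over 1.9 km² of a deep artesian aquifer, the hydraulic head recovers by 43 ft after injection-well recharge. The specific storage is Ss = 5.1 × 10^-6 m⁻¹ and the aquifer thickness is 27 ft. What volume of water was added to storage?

b = 27 ft = 8.23 m
S = Ss × b = 5.1 × 10^-6 m⁻¹ × 8.23 m = 4.197 × 10^-5
A = 1.9 km² = 1.9 × 10^6 m²
Δh = 43 ft = 13.11 m
ΔV = S × A × Δh = 4.197 × 10^-5 × 1.9 × 10^6 m² × 13.11 m = 1045 m³

ΔV ≈ 1050 m³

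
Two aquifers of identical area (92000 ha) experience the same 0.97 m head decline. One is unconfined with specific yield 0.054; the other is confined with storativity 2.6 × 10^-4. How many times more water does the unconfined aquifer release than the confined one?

ΔV_u / ΔV_c ≈ 208

A = 92000 ha = 9.2 × 10^8 m²
Unconfined: ΔV_u = Sy × A × Δh = 0.054 × 9.2 × 10^8 × 0.97 = 4.819 × 10^7 m³
Confined: ΔV_c = S × A × Δh = 2.6 × 10^-4 × 9.2 × 10^8 × 0.97 = 2.32 × 10^5 m³
Ratio = ΔV_u / ΔV_c = Sy / S = 0.054 / 2.6 × 10^-4 = 207.7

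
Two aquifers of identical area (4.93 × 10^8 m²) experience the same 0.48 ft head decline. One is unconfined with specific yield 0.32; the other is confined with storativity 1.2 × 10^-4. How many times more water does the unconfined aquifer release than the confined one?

ΔV_u / ΔV_c ≈ 2670

Δh = 0.48 ft = 0.1463 m
Unconfined: ΔV_u = Sy × A × Δh = 0.32 × 4.93 × 10^8 × 0.1463 = 2.308 × 10^7 m³
Confined: ΔV_c = S × A × Δh = 1.2 × 10^-4 × 4.93 × 10^8 × 0.1463 = 8655 m³
Ratio = ΔV_u / ΔV_c = Sy / S = 0.32 / 1.2 × 10^-4 = 2667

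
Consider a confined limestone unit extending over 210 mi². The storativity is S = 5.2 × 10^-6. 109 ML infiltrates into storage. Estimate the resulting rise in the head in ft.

A = 210 mi² = 5.439 × 10^8 m²
ΔV = 109 ML = 1.09 × 10^5 m³
Δh = ΔV / (S × A) = 1.09 × 10^5 m³ / (5.2 × 10^-6 × 5.439 × 10^8 m²) = 38.54 m
Δh = 38.54 m = 126.4 ft

Δh ≈ 126 ft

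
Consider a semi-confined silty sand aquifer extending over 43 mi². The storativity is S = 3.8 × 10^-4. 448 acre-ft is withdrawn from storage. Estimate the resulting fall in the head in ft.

A = 43 mi² = 1.114 × 10^8 m²
ΔV = 448 acre-ft = 5.526 × 10^5 m³
Δh = ΔV / (S × A) = 5.526 × 10^5 m³ / (3.8 × 10^-4 × 1.114 × 10^8 m²) = 13.06 m
Δh = 13.06 m = 42.84 ft

Δh ≈ 42.8 ft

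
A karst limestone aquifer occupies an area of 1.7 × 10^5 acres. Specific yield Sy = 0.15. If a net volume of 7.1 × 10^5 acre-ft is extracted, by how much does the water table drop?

A = 1.7 × 10^5 acres = 6.88 × 10^8 m²
ΔV = 7.1 × 10^5 acre-ft = 8.758 × 10^8 m³
Δh = ΔV / (Sy × A) = 8.758 × 10^8 m³ / (0.15 × 6.88 × 10^8 m²) = 8.487 m

Δh ≈ 8.49 m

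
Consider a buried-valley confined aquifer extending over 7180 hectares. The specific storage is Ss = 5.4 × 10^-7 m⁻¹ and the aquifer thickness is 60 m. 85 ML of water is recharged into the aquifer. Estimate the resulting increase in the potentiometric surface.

Δh ≈ 36.5 m

S = Ss × b = 5.4 × 10^-7 m⁻¹ × 60 m = 3.24 × 10^-5
A = 7180 hectares = 7.18 × 10^7 m²
ΔV = 85 ML = 85000 m³
Δh = ΔV / (S × A) = 85000 m³ / (3.24 × 10^-5 × 7.18 × 10^7 m²) = 36.54 m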